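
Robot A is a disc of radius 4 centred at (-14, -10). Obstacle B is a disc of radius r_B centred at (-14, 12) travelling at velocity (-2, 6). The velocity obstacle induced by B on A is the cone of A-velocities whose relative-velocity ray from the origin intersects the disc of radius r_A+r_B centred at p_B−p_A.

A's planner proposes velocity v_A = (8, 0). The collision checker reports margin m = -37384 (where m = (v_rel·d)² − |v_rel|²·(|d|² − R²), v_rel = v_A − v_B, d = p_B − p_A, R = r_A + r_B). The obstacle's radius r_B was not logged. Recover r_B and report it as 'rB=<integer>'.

m = -37384
d = (0, 22);  v_rel = (10, -6),  |v_rel|² = 136
v_rel×d = (10)·(22) − (-6)·(0) = 220
since m = R²·136 − 220²:  R² = (48400 + -37384) / 136 = 81
R = √81 = 9  ⇒  r_B = 9 − 4 = 5

rB=5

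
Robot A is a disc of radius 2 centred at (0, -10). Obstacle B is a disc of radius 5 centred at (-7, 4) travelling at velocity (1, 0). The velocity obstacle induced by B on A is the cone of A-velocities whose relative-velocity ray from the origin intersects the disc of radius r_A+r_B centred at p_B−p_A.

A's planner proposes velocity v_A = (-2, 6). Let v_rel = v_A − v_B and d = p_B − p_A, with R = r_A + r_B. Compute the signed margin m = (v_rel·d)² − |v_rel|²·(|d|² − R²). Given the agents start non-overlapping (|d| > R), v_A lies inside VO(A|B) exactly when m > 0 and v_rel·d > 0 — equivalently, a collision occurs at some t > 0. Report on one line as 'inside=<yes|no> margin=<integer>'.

d = (-7, 14),  |d|² = 245;  R = 2+5 = 7,  c = 245−7² = 196
v_rel = (-3, 6),  |v_rel|² = 45;  v_rel·d = (-3)·(-7) + (6)·(14) = 105
45·t² − 210·t + 196 = 0  ⇒  m = 105² − 45·196 = 2205
m = 2205 > 0,  v_rel·d = 105 > 0  ⇒  inside

inside=yes margin=2205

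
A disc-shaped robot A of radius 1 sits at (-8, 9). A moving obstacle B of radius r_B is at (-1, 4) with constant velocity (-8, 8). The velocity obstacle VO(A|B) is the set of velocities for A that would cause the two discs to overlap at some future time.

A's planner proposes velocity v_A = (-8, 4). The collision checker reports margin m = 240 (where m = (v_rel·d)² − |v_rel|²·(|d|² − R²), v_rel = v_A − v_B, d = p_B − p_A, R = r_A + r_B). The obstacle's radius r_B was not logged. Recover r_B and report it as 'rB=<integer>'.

m = 240
d = (7, -5);  v_rel = (0, -4),  |v_rel|² = 16
v_rel×d = (0)·(-5) − (-4)·(7) = 28
since m = R²·16 − 28²:  R² = (784 + 240) / 16 = 64
R = √64 = 8  ⇒  r_B = 8 − 1 = 7

rB=7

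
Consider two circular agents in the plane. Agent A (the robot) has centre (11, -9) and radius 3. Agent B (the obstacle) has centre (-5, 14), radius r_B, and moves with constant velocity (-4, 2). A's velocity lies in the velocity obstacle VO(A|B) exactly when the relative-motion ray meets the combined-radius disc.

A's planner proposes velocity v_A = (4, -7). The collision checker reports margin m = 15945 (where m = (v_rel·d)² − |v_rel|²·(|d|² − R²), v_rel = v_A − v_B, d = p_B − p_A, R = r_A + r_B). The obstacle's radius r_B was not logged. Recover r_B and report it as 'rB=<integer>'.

m = 15945
d = (-16, 23);  v_rel = (8, -9),  |v_rel|² = 145
v_rel×d = (8)·(23) − (-9)·(-16) = 40
since m = R²·145 − 40²:  R² = (1600 + 15945) / 145 = 121
R = √121 = 11  ⇒  r_B = 11 − 3 = 8

rB=8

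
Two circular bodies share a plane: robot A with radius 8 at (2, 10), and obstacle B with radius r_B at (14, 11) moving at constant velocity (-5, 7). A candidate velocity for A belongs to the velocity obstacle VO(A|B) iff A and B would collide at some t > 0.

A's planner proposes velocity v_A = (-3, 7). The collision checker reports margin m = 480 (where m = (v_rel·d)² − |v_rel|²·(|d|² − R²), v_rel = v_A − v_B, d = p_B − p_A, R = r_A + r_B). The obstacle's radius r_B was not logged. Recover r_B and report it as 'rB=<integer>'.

m = 480
d = (12, 1);  v_rel = (2, 0),  |v_rel|² = 4
v_rel×d = (2)·(1) − (0)·(12) = 2
since m = R²·4 − 2²:  R² = (4 + 480) / 4 = 121
R = √121 = 11  ⇒  r_B = 11 − 8 = 3

rB=3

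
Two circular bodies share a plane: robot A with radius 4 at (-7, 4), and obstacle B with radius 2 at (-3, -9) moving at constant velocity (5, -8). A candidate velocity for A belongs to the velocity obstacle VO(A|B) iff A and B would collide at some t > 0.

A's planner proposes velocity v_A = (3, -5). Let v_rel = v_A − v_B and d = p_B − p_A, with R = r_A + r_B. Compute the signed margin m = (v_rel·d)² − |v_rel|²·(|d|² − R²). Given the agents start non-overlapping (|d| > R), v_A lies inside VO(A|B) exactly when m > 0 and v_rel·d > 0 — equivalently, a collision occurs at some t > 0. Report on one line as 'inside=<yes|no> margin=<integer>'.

d = (4, -13),  |d|² = 185;  R = 4+2 = 6,  c = 185−6² = 149
v_rel = (-2, 3),  |v_rel|² = 13;  v_rel·d = (-2)·(4) + (3)·(-13) = -47
13·t² + 94·t + 149 = 0  ⇒  m = (-47)² − 13·149 = 272
m = 272 > 0,  v_rel·d = -47 < 0  ⇒  outside

inside=no margin=272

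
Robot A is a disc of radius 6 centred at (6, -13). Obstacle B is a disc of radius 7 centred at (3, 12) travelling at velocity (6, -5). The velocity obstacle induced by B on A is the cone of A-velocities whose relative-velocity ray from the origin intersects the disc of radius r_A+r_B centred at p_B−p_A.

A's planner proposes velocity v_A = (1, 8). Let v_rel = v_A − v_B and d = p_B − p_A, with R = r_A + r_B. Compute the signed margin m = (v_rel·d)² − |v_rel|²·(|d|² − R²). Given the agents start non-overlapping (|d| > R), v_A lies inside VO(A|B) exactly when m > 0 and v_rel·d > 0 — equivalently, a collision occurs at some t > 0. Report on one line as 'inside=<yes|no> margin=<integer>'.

d = (-3, 25),  |d|² = 634;  R = 6+7 = 13,  c = 634−13² = 465
v_rel = (-5, 13),  |v_rel|² = 194;  v_rel·d = (-5)·(-3) + (13)·(25) = 340
194·t² − 680·t + 465 = 0  ⇒  m = 340² − 194·465 = 25390
m = 25390 > 0,  v_rel·d = 340 > 0  ⇒  inside

inside=yes margin=25390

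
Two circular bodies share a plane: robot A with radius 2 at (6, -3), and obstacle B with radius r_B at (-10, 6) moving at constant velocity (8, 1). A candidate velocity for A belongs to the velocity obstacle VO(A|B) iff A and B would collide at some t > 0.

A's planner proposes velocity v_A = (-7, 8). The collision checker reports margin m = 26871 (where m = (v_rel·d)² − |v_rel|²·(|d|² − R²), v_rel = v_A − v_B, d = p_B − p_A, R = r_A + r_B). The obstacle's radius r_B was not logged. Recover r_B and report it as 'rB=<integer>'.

m = 26871
d = (-16, 9);  v_rel = (-15, 7),  |v_rel|² = 274
v_rel×d = (-15)·(9) − (7)·(-16) = -23
since m = R²·274 − (-23)²:  R² = (529 + 26871) / 274 = 100
R = √100 = 10  ⇒  r_B = 10 − 2 = 8

rB=8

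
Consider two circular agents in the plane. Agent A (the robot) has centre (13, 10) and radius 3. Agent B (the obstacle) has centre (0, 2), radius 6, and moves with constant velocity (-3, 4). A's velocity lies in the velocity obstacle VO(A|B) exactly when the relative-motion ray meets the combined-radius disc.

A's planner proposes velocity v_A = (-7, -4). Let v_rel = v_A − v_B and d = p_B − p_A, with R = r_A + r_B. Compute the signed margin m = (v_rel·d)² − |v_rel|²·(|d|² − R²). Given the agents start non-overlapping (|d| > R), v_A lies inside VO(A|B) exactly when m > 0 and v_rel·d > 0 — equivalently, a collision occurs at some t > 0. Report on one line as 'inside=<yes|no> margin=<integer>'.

d = (-13, -8),  |d|² = 233;  R = 3+6 = 9,  c = 233−9² = 152
v_rel = (-4, -8),  |v_rel|² = 80;  v_rel·d = (-4)·(-13) + (-8)·(-8) = 116
80·t² − 232·t + 152 = 0  ⇒  m = 116² − 80·152 = 1296
m = 1296 > 0,  v_rel·d = 116 > 0  ⇒  inside

inside=yes margin=1296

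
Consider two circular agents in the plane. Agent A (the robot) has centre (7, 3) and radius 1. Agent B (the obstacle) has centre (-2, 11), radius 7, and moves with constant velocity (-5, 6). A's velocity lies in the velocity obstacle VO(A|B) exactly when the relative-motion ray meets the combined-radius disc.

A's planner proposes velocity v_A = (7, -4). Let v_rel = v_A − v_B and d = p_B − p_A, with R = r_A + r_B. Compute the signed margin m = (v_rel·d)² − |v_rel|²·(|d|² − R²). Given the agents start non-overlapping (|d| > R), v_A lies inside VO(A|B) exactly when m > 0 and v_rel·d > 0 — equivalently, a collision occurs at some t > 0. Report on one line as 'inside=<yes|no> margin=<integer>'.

d = (-9, 8),  |d|² = 145;  R = 1+7 = 8,  c = 145−8² = 81
v_rel = (12, -10),  |v_rel|² = 244;  v_rel·d = (12)·(-9) + (-10)·(8) = -188
244·t² + 376·t + 81 = 0  ⇒  m = (-188)² − 244·81 = 15580
m = 15580 > 0,  v_rel·d = -188 < 0  ⇒  outside

inside=no margin=15580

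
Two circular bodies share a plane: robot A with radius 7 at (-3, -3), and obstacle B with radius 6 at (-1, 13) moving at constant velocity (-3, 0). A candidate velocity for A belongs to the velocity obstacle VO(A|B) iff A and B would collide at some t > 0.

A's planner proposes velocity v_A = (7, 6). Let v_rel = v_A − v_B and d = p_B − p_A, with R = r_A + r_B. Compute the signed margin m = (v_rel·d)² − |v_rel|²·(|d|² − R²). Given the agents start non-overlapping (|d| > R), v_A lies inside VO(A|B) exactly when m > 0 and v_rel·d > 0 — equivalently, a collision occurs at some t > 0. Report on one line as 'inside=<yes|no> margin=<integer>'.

d = (2, 16),  |d|² = 260;  R = 7+6 = 13,  c = 260−13² = 91
v_rel = (10, 6),  |v_rel|² = 136;  v_rel·d = (10)·(2) + (6)·(16) = 116
136·t² − 232·t + 91 = 0  ⇒  m = 116² − 136·91 = 1080
m = 1080 > 0,  v_rel·d = 116 > 0  ⇒  inside

inside=yes margin=1080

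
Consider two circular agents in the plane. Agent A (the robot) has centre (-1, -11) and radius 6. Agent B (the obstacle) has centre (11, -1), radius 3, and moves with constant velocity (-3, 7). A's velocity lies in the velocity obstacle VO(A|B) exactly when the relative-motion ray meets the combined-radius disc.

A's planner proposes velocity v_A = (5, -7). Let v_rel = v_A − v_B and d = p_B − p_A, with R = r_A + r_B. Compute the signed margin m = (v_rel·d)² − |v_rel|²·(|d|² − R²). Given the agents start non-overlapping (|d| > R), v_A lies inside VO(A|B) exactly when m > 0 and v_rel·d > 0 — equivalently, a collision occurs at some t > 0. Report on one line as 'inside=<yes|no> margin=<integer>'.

d = (12, 10),  |d|² = 244;  R = 6+3 = 9,  c = 244−9² = 163
v_rel = (8, -14),  |v_rel|² = 260;  v_rel·d = (8)·(12) + (-14)·(10) = -44
260·t² + 88·t + 163 = 0  ⇒  m = (-44)² − 260·163 = -40444
m = -40444 < 0,  v_rel·d = -44 < 0  ⇒  outside

inside=no margin=-40444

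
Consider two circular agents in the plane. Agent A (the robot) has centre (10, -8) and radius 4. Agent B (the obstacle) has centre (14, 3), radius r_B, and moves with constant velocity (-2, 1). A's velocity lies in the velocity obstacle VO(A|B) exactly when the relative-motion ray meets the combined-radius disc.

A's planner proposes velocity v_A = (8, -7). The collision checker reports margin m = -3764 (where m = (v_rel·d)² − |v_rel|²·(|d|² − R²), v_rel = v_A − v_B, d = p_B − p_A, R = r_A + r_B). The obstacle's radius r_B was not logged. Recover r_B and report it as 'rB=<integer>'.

m = -3764
d = (4, 11);  v_rel = (10, -8),  |v_rel|² = 164
v_rel×d = (10)·(11) − (-8)·(4) = 142
since m = R²·164 − 142²:  R² = (20164 + -3764) / 164 = 100
R = √100 = 10  ⇒  r_B = 10 − 4 = 6

rB=6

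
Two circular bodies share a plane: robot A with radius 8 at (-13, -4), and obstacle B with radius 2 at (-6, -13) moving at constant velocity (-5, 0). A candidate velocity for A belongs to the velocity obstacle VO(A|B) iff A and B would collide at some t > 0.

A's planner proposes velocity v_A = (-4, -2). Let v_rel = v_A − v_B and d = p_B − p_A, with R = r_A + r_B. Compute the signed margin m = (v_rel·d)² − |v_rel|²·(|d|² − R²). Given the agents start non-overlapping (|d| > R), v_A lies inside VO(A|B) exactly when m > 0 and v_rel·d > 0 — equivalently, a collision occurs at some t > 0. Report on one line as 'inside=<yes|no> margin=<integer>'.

d = (7, -9),  |d|² = 130;  R = 8+2 = 10,  c = 130−10² = 30
v_rel = (1, -2),  |v_rel|² = 5;  v_rel·d = (1)·(7) + (-2)·(-9) = 25
5·t² − 50·t + 30 = 0  ⇒  m = 25² − 5·30 = 475
m = 475 > 0,  v_rel·d = 25 > 0  ⇒  inside

inside=yes margin=475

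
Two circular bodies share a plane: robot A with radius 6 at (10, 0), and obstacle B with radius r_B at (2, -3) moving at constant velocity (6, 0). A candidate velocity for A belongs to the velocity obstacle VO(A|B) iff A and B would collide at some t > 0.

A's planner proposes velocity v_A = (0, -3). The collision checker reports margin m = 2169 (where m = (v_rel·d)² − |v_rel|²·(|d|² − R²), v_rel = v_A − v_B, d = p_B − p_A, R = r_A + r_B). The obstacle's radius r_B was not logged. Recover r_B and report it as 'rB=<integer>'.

m = 2169
d = (-8, -3);  v_rel = (-6, -3),  |v_rel|² = 45
v_rel×d = (-6)·(-3) − (-3)·(-8) = -6
since m = R²·45 − (-6)²:  R² = (36 + 2169) / 45 = 49
R = √49 = 7  ⇒  r_B = 7 − 6 = 1

rB=1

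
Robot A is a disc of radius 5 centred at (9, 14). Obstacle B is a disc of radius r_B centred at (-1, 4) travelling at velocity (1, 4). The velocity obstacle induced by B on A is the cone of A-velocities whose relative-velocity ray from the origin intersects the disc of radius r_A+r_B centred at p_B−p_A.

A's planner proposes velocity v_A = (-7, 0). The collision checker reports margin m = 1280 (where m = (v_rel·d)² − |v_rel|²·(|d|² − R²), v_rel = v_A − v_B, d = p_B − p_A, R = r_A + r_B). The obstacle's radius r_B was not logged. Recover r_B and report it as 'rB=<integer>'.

m = 1280
d = (-10, -10);  v_rel = (-8, -4),  |v_rel|² = 80
v_rel×d = (-8)·(-10) − (-4)·(-10) = 40
since m = R²·80 − 40²:  R² = (1600 + 1280) / 80 = 36
R = √36 = 6  ⇒  r_B = 6 − 5 = 1

rB=1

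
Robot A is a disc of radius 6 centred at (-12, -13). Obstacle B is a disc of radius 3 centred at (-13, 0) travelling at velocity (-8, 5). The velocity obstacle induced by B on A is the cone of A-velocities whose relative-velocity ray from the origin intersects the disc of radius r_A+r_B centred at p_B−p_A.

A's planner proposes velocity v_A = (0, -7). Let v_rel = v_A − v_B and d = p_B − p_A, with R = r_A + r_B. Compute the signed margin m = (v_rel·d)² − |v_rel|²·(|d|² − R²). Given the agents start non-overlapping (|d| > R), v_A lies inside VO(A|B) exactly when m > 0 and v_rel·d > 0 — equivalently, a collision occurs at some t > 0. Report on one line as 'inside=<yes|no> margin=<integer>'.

d = (-1, 13),  |d|² = 170;  R = 6+3 = 9,  c = 170−9² = 89
v_rel = (8, -12),  |v_rel|² = 208;  v_rel·d = (8)·(-1) + (-12)·(13) = -164
208·t² + 328·t + 89 = 0  ⇒  m = (-164)² − 208·89 = 8384
m = 8384 > 0,  v_rel·d = -164 < 0  ⇒  outside

inside=no margin=8384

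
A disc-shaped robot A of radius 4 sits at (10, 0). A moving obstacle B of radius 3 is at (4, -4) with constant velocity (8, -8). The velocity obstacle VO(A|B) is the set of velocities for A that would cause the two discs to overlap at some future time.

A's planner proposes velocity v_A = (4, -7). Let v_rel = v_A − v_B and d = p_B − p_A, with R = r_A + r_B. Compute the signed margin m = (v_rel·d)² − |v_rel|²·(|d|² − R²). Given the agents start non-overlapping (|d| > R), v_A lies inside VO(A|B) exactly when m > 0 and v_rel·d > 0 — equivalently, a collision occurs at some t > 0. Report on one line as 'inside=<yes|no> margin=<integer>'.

d = (-6, -4),  |d|² = 52;  R = 4+3 = 7,  c = 52−7² = 3
v_rel = (-4, 1),  |v_rel|² = 17;  v_rel·d = (-4)·(-6) + (1)·(-4) = 20
17·t² − 40·t + 3 = 0  ⇒  m = 20² − 17·3 = 349
m = 349 > 0,  v_rel·d = 20 > 0  ⇒  inside

inside=yes margin=349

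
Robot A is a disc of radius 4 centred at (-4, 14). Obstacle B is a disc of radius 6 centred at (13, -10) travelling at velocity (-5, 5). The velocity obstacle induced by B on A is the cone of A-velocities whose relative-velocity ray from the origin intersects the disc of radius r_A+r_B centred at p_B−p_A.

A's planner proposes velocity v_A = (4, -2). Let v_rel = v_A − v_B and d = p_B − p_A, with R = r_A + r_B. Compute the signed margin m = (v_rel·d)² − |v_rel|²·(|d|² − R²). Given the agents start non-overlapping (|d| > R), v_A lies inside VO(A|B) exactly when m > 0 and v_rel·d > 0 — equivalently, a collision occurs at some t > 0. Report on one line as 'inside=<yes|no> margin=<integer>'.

d = (17, -24),  |d|² = 865;  R = 4+6 = 10,  c = 865−10² = 765
v_rel = (9, -7),  |v_rel|² = 130;  v_rel·d = (9)·(17) + (-7)·(-24) = 321
130·t² − 642·t + 765 = 0  ⇒  m = 321² − 130·765 = 3591
m = 3591 > 0,  v_rel·d = 321 > 0  ⇒  inside

inside=yes margin=3591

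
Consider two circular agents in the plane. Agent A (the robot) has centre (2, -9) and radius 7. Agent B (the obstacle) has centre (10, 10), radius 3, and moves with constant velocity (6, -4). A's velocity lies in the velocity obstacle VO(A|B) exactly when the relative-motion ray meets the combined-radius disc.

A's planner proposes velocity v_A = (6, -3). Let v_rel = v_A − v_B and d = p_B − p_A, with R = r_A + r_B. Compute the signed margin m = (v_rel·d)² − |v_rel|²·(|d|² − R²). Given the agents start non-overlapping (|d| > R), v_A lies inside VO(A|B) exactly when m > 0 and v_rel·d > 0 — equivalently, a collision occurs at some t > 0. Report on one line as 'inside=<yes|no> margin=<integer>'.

d = (8, 19),  |d|² = 425;  R = 7+3 = 10,  c = 425−10² = 325
v_rel = (0, 1),  |v_rel|² = 1;  v_rel·d = (0)·(8) + (1)·(19) = 19
1·t² − 38·t + 325 = 0  ⇒  m = 19² − 1·325 = 36
m = 36 > 0,  v_rel·d = 19 > 0  ⇒  inside

inside=yes margin=36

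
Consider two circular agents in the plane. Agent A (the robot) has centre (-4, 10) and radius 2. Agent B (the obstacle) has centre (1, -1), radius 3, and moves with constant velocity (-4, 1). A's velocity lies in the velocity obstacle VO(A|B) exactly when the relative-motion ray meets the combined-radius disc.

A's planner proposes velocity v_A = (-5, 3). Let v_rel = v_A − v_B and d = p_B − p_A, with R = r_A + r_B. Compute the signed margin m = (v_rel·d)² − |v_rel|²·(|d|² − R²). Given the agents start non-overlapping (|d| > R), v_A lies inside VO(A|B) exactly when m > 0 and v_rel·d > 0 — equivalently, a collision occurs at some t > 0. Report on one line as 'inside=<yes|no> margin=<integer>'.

d = (5, -11),  |d|² = 146;  R = 2+3 = 5,  c = 146−5² = 121
v_rel = (-1, 2),  |v_rel|² = 5;  v_rel·d = (-1)·(5) + (2)·(-11) = -27
5·t² + 54·t + 121 = 0  ⇒  m = (-27)² − 5·121 = 124
m = 124 > 0,  v_rel·d = -27 < 0  ⇒  outside

inside=no margin=124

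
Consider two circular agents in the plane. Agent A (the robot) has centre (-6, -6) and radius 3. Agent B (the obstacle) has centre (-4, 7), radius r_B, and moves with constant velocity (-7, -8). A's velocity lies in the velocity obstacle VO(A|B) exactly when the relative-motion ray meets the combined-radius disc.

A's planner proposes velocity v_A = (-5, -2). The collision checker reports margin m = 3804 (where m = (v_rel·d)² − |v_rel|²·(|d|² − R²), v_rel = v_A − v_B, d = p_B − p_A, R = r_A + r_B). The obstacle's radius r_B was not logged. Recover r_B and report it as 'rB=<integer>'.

m = 3804
d = (2, 13);  v_rel = (2, 6),  |v_rel|² = 40
v_rel×d = (2)·(13) − (6)·(2) = 14
since m = R²·40 − 14²:  R² = (196 + 3804) / 40 = 100
R = √100 = 10  ⇒  r_B = 10 − 3 = 7

rB=7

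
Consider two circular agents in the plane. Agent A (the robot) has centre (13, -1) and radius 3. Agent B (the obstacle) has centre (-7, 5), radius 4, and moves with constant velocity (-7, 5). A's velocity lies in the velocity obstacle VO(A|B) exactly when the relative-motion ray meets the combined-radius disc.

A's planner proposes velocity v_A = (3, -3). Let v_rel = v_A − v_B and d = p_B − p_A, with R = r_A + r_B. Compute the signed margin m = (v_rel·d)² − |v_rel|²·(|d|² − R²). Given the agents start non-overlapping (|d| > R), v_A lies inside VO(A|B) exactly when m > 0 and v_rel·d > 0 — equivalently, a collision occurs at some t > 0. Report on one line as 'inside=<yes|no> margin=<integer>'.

d = (-20, 6),  |d|² = 436;  R = 3+4 = 7,  c = 436−7² = 387
v_rel = (10, -8),  |v_rel|² = 164;  v_rel·d = (10)·(-20) + (-8)·(6) = -248
164·t² + 496·t + 387 = 0  ⇒  m = (-248)² − 164·387 = -1964
m = -1964 < 0,  v_rel·d = -248 < 0  ⇒  outside

inside=no margin=-1964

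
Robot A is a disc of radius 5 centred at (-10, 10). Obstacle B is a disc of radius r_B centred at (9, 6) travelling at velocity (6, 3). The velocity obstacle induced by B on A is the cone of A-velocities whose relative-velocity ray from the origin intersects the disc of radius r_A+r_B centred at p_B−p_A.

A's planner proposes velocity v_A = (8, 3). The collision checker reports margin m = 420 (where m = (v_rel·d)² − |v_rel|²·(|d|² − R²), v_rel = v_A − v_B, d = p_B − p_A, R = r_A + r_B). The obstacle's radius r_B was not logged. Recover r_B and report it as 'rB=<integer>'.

m = 420
d = (19, -4);  v_rel = (2, 0),  |v_rel|² = 4
v_rel×d = (2)·(-4) − (0)·(19) = -8
since m = R²·4 − (-8)²:  R² = (64 + 420) / 4 = 121
R = √121 = 11  ⇒  r_B = 11 − 5 = 6

rB=6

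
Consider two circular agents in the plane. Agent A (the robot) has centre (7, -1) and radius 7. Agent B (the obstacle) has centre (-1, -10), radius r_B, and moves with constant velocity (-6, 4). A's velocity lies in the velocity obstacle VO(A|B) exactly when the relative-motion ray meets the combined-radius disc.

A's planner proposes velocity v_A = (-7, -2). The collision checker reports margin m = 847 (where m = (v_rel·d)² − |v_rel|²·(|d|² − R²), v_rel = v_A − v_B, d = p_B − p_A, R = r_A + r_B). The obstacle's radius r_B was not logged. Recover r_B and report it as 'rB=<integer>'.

m = 847
d = (-8, -9);  v_rel = (-1, -6),  |v_rel|² = 37
v_rel×d = (-1)·(-9) − (-6)·(-8) = -39
since m = R²·37 − (-39)²:  R² = (1521 + 847) / 37 = 64
R = √64 = 8  ⇒  r_B = 8 − 7 = 1

rB=1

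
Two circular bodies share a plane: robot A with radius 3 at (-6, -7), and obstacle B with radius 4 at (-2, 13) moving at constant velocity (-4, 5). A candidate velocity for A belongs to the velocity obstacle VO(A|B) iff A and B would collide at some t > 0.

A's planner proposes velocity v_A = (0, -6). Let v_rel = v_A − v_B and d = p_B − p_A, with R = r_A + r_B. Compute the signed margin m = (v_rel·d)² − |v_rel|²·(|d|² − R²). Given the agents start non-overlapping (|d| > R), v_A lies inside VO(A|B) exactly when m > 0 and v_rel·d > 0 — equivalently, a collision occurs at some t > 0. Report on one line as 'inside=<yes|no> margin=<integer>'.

d = (4, 20),  |d|² = 416;  R = 3+4 = 7,  c = 416−7² = 367
v_rel = (4, -11),  |v_rel|² = 137;  v_rel·d = (4)·(4) + (-11)·(20) = -204
137·t² + 408·t + 367 = 0  ⇒  m = (-204)² − 137·367 = -8663
m = -8663 < 0,  v_rel·d = -204 < 0  ⇒  outside

inside=no margin=-8663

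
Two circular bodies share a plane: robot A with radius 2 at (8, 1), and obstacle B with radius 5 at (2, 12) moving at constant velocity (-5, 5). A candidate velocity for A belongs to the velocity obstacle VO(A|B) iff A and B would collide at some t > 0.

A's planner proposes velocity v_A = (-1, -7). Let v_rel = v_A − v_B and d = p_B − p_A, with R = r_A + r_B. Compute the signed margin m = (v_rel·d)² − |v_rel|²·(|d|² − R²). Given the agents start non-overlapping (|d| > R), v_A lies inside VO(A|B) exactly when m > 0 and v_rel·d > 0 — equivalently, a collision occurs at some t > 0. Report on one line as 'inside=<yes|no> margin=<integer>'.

d = (-6, 11),  |d|² = 157;  R = 2+5 = 7,  c = 157−7² = 108
v_rel = (4, -12),  |v_rel|² = 160;  v_rel·d = (4)·(-6) + (-12)·(11) = -156
160·t² + 312·t + 108 = 0  ⇒  m = (-156)² − 160·108 = 7056
m = 7056 > 0,  v_rel·d = -156 < 0  ⇒  outside

inside=no margin=7056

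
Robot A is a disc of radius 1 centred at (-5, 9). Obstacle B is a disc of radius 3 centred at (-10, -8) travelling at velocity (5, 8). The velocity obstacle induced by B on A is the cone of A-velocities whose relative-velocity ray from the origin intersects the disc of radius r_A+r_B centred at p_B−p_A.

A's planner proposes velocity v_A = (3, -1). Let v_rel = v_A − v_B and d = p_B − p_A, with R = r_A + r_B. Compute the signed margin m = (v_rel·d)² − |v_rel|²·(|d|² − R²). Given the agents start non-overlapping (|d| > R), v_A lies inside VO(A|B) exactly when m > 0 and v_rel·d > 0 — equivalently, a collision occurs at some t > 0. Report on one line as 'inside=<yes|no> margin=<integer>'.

d = (-5, -17),  |d|² = 314;  R = 1+3 = 4,  c = 314−4² = 298
v_rel = (-2, -9),  |v_rel|² = 85;  v_rel·d = (-2)·(-5) + (-9)·(-17) = 163
85·t² − 326·t + 298 = 0  ⇒  m = 163² − 85·298 = 1239
m = 1239 > 0,  v_rel·d = 163 > 0  ⇒  inside

inside=yes margin=1239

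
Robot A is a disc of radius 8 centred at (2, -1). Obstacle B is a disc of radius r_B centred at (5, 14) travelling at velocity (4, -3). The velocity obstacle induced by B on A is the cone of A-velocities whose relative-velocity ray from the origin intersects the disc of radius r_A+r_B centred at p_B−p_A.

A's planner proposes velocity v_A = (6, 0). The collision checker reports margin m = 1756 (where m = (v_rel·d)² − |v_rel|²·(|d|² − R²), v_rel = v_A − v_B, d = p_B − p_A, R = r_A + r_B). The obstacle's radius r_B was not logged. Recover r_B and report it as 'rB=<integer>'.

m = 1756
d = (3, 15);  v_rel = (2, 3),  |v_rel|² = 13
v_rel×d = (2)·(15) − (3)·(3) = 21
since m = R²·13 − 21²:  R² = (441 + 1756) / 13 = 169
R = √169 = 13  ⇒  r_B = 13 − 8 = 5

rB=5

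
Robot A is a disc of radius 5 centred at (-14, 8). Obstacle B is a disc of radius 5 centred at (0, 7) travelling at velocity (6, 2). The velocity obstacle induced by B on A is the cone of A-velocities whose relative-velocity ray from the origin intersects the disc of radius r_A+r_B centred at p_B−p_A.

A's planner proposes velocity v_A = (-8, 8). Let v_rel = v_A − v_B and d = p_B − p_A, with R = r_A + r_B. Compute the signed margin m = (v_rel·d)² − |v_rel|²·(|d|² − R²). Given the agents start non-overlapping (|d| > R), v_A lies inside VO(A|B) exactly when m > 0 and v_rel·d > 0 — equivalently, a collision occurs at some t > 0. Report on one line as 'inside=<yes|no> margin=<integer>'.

d = (14, -1),  |d|² = 197;  R = 5+5 = 10,  c = 197−10² = 97
v_rel = (-14, 6),  |v_rel|² = 232;  v_rel·d = (-14)·(14) + (6)·(-1) = -202
232·t² + 404·t + 97 = 0  ⇒  m = (-202)² − 232·97 = 18300
m = 18300 > 0,  v_rel·d = -202 < 0  ⇒  outside

inside=no margin=18300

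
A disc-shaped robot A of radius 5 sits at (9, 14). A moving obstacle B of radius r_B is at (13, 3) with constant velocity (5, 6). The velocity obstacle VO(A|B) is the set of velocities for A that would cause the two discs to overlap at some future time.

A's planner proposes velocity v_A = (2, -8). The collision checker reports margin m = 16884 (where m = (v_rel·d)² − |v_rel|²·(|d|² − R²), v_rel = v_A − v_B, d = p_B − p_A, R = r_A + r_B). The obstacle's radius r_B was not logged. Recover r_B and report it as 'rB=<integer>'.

m = 16884
d = (4, -11);  v_rel = (-3, -14),  |v_rel|² = 205
v_rel×d = (-3)·(-11) − (-14)·(4) = 89
since m = R²·205 − 89²:  R² = (7921 + 16884) / 205 = 121
R = √121 = 11  ⇒  r_B = 11 − 5 = 6

rB=6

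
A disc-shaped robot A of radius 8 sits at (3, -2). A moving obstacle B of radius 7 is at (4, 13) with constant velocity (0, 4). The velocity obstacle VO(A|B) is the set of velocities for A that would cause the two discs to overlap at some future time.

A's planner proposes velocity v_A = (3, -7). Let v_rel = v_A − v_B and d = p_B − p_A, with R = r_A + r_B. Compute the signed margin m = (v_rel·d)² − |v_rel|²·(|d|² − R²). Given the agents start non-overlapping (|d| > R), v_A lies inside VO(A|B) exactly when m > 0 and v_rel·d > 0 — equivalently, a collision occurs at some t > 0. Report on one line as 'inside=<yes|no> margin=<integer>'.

d = (1, 15),  |d|² = 226;  R = 8+7 = 15,  c = 226−15² = 1
v_rel = (3, -11),  |v_rel|² = 130;  v_rel·d = (3)·(1) + (-11)·(15) = -162
130·t² + 324·t + 1 = 0  ⇒  m = (-162)² − 130·1 = 26114
m = 26114 > 0,  v_rel·d = -162 < 0  ⇒  outside

inside=no margin=26114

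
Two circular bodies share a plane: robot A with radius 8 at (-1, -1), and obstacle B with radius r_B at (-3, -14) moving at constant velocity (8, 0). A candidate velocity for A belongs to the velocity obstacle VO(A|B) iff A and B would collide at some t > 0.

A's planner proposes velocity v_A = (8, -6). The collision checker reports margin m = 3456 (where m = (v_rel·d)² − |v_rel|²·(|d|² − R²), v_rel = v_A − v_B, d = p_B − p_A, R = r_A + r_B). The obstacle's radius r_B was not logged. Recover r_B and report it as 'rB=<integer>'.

m = 3456
d = (-2, -13);  v_rel = (0, -6),  |v_rel|² = 36
v_rel×d = (0)·(-13) − (-6)·(-2) = -12
since m = R²·36 − (-12)²:  R² = (144 + 3456) / 36 = 100
R = √100 = 10  ⇒  r_B = 10 − 8 = 2

rB=2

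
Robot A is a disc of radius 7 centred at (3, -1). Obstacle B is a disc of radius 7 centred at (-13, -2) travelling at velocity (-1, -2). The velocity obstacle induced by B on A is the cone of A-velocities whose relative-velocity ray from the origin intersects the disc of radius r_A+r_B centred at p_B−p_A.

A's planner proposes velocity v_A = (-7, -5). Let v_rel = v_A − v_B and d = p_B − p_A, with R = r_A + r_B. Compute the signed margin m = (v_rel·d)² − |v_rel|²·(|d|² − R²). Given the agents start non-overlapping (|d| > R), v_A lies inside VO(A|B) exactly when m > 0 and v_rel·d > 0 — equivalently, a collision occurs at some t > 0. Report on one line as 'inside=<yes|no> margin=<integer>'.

d = (-16, -1),  |d|² = 257;  R = 7+7 = 14,  c = 257−14² = 61
v_rel = (-6, -3),  |v_rel|² = 45;  v_rel·d = (-6)·(-16) + (-3)·(-1) = 99
45·t² − 198·t + 61 = 0  ⇒  m = 99² − 45·61 = 7056
m = 7056 > 0,  v_rel·d = 99 > 0  ⇒  inside

inside=yes margin=7056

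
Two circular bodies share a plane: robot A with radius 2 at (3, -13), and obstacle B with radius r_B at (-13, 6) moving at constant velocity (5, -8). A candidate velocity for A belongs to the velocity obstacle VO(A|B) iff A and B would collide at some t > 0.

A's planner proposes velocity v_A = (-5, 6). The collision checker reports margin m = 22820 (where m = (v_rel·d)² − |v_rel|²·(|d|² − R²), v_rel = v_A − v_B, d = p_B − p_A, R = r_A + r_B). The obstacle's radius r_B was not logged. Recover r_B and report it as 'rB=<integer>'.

m = 22820
d = (-16, 19);  v_rel = (-10, 14),  |v_rel|² = 296
v_rel×d = (-10)·(19) − (14)·(-16) = 34
since m = R²·296 − 34²:  R² = (1156 + 22820) / 296 = 81
R = √81 = 9  ⇒  r_B = 9 − 2 = 7

rB=7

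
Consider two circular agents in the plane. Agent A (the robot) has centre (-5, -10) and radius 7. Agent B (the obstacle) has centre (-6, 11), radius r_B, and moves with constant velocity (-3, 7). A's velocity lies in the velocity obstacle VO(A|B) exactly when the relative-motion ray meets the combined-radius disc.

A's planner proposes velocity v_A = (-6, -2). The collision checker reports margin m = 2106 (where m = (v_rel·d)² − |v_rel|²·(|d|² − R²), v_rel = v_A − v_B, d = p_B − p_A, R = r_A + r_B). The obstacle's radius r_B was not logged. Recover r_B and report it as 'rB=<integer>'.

m = 2106
d = (-1, 21);  v_rel = (-3, -9),  |v_rel|² = 90
v_rel×d = (-3)·(21) − (-9)·(-1) = -72
since m = R²·90 − (-72)²:  R² = (5184 + 2106) / 90 = 81
R = √81 = 9  ⇒  r_B = 9 − 7 = 2

rB=2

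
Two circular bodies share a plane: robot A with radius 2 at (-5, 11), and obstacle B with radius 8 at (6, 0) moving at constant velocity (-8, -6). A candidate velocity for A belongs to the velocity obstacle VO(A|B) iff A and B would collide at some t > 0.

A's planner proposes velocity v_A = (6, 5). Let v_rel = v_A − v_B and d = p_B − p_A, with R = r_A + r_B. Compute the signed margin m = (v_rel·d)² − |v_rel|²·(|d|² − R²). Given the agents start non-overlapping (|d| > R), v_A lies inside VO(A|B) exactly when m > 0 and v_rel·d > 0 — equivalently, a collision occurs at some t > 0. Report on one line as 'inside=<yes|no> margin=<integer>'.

d = (11, -11),  |d|² = 242;  R = 2+8 = 10,  c = 242−10² = 142
v_rel = (14, 11),  |v_rel|² = 317;  v_rel·d = (14)·(11) + (11)·(-11) = 33
317·t² − 66·t + 142 = 0  ⇒  m = 33² − 317·142 = -43925
m = -43925 < 0,  v_rel·d = 33 > 0  ⇒  outside

inside=no margin=-43925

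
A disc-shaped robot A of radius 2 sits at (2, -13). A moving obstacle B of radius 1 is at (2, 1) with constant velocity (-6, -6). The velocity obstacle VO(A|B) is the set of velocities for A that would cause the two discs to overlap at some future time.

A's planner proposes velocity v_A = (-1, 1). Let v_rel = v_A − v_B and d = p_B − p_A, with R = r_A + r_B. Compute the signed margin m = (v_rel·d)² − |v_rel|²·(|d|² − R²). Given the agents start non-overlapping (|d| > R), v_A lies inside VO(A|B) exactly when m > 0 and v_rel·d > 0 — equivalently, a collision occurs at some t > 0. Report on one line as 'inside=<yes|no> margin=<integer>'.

d = (0, 14),  |d|² = 196;  R = 2+1 = 3,  c = 196−3² = 187
v_rel = (5, 7),  |v_rel|² = 74;  v_rel·d = (5)·(0) + (7)·(14) = 98
74·t² − 196·t + 187 = 0  ⇒  m = 98² − 74·187 = -4234
m = -4234 < 0,  v_rel·d = 98 > 0  ⇒  outside

inside=no margin=-4234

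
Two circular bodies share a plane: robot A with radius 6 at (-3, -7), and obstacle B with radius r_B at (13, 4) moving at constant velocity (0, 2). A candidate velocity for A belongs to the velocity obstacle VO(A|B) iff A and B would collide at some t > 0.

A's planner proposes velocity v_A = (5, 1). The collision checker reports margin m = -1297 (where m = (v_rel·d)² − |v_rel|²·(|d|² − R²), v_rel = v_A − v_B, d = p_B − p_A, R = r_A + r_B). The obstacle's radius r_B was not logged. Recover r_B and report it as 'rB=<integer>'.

m = -1297
d = (16, 11);  v_rel = (5, -1),  |v_rel|² = 26
v_rel×d = (5)·(11) − (-1)·(16) = 71
since m = R²·26 − 71²:  R² = (5041 + -1297) / 26 = 144
R = √144 = 12  ⇒  r_B = 12 − 6 = 6

rB=6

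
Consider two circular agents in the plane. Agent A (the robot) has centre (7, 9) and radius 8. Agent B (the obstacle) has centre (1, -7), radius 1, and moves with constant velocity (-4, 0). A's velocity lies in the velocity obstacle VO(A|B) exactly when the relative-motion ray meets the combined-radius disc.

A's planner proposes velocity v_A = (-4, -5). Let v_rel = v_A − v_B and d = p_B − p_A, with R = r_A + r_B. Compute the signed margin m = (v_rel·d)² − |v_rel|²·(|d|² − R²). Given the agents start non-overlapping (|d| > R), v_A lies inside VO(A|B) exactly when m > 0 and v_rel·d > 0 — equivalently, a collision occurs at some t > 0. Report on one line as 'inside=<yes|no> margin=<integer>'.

d = (-6, -16),  |d|² = 292;  R = 8+1 = 9,  c = 292−9² = 211
v_rel = (0, -5),  |v_rel|² = 25;  v_rel·d = (0)·(-6) + (-5)·(-16) = 80
25·t² − 160·t + 211 = 0  ⇒  m = 80² − 25·211 = 1125
m = 1125 > 0,  v_rel·d = 80 > 0  ⇒  inside

inside=yes margin=1125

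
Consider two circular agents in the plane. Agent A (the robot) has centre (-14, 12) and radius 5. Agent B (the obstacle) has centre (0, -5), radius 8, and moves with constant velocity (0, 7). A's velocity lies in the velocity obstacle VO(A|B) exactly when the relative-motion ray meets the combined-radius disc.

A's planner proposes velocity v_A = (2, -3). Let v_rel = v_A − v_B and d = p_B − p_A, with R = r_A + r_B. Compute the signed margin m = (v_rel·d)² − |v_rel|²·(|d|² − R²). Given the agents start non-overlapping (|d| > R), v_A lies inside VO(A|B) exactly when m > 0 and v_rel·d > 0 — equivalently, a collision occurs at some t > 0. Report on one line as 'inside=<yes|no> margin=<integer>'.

d = (14, -17),  |d|² = 485;  R = 5+8 = 13,  c = 485−13² = 316
v_rel = (2, -10),  |v_rel|² = 104;  v_rel·d = (2)·(14) + (-10)·(-17) = 198
104·t² − 396·t + 316 = 0  ⇒  m = 198² − 104·316 = 6340
m = 6340 > 0,  v_rel·d = 198 > 0  ⇒  inside

inside=yes margin=6340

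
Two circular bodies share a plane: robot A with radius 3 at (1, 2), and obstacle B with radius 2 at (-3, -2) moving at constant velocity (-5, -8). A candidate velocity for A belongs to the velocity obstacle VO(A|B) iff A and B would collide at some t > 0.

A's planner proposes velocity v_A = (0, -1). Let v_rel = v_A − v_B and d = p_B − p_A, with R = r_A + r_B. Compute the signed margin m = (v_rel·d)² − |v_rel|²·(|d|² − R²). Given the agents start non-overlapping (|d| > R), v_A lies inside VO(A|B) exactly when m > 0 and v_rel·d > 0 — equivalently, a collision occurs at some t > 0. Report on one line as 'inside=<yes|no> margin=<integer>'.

d = (-4, -4),  |d|² = 32;  R = 3+2 = 5,  c = 32−5² = 7
v_rel = (5, 7),  |v_rel|² = 74;  v_rel·d = (5)·(-4) + (7)·(-4) = -48
74·t² + 96·t + 7 = 0  ⇒  m = (-48)² − 74·7 = 1786
m = 1786 > 0,  v_rel·d = -48 < 0  ⇒  outside

inside=no margin=1786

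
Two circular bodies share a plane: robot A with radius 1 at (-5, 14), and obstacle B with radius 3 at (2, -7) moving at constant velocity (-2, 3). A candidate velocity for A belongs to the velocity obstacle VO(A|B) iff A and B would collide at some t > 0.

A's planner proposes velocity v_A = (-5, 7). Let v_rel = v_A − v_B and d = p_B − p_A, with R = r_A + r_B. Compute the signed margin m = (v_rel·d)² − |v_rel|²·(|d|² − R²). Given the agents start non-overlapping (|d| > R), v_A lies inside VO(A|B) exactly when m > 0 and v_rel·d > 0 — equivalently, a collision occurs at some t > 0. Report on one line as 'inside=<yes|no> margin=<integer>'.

d = (7, -21),  |d|² = 490;  R = 1+3 = 4,  c = 490−4² = 474
v_rel = (-3, 4),  |v_rel|² = 25;  v_rel·d = (-3)·(7) + (4)·(-21) = -105
25·t² + 210·t + 474 = 0  ⇒  m = (-105)² − 25·474 = -825
m = -825 < 0,  v_rel·d = -105 < 0  ⇒  outside

inside=no margin=-825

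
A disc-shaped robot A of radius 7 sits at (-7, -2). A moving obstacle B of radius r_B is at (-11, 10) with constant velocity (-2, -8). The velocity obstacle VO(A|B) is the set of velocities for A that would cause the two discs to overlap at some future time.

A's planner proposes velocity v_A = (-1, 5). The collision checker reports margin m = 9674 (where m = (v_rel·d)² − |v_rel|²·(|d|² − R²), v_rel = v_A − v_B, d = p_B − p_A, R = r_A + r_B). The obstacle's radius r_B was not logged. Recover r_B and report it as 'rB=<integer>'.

m = 9674
d = (-4, 12);  v_rel = (1, 13),  |v_rel|² = 170
v_rel×d = (1)·(12) − (13)·(-4) = 64
since m = R²·170 − 64²:  R² = (4096 + 9674) / 170 = 81
R = √81 = 9  ⇒  r_B = 9 − 7 = 2

rB=2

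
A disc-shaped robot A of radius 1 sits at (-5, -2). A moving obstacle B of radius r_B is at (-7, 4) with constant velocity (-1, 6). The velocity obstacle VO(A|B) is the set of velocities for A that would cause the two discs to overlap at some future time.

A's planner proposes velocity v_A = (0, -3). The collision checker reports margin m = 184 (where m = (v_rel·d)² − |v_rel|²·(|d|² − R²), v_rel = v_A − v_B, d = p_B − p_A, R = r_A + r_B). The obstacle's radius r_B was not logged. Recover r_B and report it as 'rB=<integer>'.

m = 184
d = (-2, 6);  v_rel = (1, -9),  |v_rel|² = 82
v_rel×d = (1)·(6) − (-9)·(-2) = -12
since m = R²·82 − (-12)²:  R² = (144 + 184) / 82 = 4
R = √4 = 2  ⇒  r_B = 2 − 1 = 1

rB=1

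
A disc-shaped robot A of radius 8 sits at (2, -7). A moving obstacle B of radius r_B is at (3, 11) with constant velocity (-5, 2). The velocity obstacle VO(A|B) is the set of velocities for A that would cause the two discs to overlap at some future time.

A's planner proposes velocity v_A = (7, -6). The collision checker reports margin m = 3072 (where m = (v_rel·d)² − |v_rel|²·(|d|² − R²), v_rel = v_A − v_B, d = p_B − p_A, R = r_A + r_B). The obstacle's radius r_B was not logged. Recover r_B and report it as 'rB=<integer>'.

m = 3072
d = (1, 18);  v_rel = (12, -8),  |v_rel|² = 208
v_rel×d = (12)·(18) − (-8)·(1) = 224
since m = R²·208 − 224²:  R² = (50176 + 3072) / 208 = 256
R = √256 = 16  ⇒  r_B = 16 − 8 = 8

rB=8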